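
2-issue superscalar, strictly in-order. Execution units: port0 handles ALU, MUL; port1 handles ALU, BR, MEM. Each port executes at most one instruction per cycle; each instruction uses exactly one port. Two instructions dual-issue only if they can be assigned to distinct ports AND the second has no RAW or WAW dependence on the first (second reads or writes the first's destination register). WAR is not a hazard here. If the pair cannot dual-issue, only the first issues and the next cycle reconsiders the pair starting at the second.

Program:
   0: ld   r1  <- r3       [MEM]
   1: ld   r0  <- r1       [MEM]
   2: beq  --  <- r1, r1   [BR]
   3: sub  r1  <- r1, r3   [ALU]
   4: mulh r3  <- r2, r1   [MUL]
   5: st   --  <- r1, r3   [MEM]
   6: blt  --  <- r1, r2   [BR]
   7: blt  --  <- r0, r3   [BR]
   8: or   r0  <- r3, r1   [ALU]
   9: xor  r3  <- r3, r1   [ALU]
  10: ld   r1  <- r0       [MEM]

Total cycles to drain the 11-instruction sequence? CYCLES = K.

t=0 i0:ld.MEM ; no-port MEM/MEM
t=1 i1:ld.MEM ; no-port MEM/BR
t=2 i2+i3:beq.BR sub.ALU ; pair
t=3 i4:mulh.MUL ; RAW r3
t=4 i5:st.MEM ; no-port MEM/BR
t=5 i6:blt.BR ; no-port BR/BR
t=6 i7+i8:blt.BR or.ALU ; pair
t=7 i9+i10:xor.ALU ld.MEM ; pair

CYCLES = 8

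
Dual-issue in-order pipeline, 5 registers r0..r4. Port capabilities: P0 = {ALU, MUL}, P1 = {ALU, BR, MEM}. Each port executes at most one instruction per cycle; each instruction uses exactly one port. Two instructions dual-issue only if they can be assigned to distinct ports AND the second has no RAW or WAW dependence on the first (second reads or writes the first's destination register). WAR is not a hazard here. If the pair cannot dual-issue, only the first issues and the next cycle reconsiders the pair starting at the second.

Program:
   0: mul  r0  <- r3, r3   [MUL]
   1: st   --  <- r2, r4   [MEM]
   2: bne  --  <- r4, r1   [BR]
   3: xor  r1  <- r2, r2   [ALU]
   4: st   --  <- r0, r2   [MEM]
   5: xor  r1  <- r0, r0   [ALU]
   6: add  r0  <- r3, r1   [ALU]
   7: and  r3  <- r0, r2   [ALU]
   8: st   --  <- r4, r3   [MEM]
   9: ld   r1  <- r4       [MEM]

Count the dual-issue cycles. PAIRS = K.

  cy0 -> i0+i1 (mul st) dual
  cy1 -> i2+i3 (bne xor) dual
  cy2 -> i4+i5 (st xor) dual
  cy3 -> i6 (add) RAW r0
  cy4 -> i7 (and) RAW r3
  cy5 -> i8 (st) no-port MEM/MEM
  cy6 -> i9 (ld) tail

PAIRS = 3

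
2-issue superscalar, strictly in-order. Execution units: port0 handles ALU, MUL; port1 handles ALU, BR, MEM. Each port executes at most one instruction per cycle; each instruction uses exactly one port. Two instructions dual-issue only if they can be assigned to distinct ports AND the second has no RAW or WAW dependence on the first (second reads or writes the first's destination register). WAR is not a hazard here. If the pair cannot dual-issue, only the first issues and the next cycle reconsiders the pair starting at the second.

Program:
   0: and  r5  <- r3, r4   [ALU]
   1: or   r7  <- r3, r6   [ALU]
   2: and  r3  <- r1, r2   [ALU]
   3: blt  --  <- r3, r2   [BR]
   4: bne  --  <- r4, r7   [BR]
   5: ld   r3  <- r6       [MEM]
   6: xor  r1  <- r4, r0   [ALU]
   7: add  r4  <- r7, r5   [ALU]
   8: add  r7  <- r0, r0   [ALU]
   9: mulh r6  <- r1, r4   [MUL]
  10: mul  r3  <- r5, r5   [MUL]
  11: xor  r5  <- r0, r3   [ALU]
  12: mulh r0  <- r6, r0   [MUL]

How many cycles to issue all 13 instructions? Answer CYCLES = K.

0. and.ALU or.ALU @i0+i1  | dual
1. and.ALU @i2  | RAW r3
2. blt.BR @i3  | no-port BR/BR
3. bne.BR @i4  | no-port BR/MEM
4. ld.MEM xor.ALU @i5+i6  | dual
5. add.ALU add.ALU @i7+i8  | dual
6. mulh.MUL @i9  | no-port MUL/MUL
7. mul.MUL @i10  | RAW r3
8. xor.ALU mulh.MUL @i11+i12  | dual

CYCLES = 9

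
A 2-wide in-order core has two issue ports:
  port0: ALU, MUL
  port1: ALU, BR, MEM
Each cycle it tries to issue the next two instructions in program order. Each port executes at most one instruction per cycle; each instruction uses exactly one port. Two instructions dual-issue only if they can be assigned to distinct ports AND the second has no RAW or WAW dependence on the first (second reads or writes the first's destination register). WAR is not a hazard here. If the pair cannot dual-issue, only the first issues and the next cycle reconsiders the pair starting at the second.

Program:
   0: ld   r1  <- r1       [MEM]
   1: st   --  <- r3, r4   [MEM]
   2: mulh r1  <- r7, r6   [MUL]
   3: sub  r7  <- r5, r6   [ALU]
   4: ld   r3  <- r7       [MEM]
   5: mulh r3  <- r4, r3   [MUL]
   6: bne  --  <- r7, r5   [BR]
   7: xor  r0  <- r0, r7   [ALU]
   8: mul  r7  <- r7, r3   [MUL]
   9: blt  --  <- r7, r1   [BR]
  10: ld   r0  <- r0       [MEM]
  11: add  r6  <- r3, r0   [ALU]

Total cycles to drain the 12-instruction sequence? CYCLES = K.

CYCLES = 9

c0: i0 ld  no-port MEM/MEM
c1: i1/i2 st;mulh  pair
c2: i3 sub  RAW r7
c3: i4 ld  RAW+WAW r3
c4: i5/i6 mulh;bne  pair
c5: i7/i8 xor;mul  pair
c6: i9 blt  no-port BR/MEM
c7: i10 ld  RAW r0
c8: i11 add  tail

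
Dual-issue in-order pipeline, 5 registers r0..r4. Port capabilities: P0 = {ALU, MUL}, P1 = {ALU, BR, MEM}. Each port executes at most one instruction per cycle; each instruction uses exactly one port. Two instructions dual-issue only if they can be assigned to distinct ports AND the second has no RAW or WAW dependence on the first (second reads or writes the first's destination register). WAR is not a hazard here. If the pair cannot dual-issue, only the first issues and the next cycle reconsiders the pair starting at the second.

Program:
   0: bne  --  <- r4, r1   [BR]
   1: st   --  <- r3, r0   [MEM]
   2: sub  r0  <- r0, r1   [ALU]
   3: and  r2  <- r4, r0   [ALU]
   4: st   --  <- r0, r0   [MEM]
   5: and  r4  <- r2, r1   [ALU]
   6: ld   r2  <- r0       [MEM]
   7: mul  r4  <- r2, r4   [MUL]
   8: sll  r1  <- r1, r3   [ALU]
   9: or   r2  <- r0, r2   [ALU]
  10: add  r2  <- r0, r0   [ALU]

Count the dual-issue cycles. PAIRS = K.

PAIRS = 4

  cy0 -> i0 (bne) no-port BR/MEM
  cy1 -> i1/i2 (st;sub) pair
  cy2 -> i3/i4 (and;st) pair
  cy3 -> i5/i6 (and;ld) pair
  cy4 -> i7/i8 (mul;sll) pair
  cy5 -> i9 (or) WAW r2
  cy6 -> i10 (add) tail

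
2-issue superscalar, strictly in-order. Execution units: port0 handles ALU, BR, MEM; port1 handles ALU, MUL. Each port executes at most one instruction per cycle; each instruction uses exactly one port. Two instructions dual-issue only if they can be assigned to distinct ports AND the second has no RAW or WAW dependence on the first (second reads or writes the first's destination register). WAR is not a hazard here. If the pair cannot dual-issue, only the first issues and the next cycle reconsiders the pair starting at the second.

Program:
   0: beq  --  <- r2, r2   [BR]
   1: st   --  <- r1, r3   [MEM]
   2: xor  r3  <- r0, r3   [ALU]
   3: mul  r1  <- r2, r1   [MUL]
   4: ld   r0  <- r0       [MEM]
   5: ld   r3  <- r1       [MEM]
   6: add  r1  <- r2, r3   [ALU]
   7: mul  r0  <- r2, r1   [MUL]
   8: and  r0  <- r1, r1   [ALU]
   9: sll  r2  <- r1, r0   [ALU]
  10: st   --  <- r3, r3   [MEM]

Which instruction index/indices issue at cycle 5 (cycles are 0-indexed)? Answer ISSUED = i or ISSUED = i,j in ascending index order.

t=0 i0:beq.BR ; no-port BR/MEM
t=1 i1+i2:st.MEM/xor.ALU ; pair
t=2 i3+i4:mul.MUL/ld.MEM ; pair
t=3 i5:ld.MEM ; RAW r3
t=4 i6:add.ALU ; RAW r1
t=5 i7:mul.MUL ; WAW r0
t=6 i8:and.ALU ; RAW r0
t=7 i9+i10:sll.ALU/st.MEM ; pair

ISSUED = 7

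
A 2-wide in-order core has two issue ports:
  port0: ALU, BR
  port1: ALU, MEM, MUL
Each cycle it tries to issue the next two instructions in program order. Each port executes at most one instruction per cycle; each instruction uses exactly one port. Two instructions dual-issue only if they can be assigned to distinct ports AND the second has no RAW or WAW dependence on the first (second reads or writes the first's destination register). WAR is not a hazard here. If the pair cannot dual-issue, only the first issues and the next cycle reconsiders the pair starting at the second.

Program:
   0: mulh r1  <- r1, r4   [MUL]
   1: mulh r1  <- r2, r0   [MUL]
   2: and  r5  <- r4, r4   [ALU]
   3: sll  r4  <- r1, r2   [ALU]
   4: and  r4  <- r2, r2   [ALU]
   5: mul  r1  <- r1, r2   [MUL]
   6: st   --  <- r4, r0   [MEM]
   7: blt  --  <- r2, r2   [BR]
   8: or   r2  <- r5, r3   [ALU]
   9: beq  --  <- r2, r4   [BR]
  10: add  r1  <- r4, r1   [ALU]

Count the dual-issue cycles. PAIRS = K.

#0 head=0: mulh.MUL i0 no-port MUL/MUL
#1 head=1: mulh.MUL;and.ALU i1&i2 pair
#2 head=3: sll.ALU i3 WAW r4
#3 head=4: and.ALU;mul.MUL i4&i5 pair
#4 head=6: st.MEM;blt.BR i6&i7 pair
#5 head=8: or.ALU i8 RAW r2
#6 head=9: beq.BR;add.ALU i9&i10 pair

PAIRS = 4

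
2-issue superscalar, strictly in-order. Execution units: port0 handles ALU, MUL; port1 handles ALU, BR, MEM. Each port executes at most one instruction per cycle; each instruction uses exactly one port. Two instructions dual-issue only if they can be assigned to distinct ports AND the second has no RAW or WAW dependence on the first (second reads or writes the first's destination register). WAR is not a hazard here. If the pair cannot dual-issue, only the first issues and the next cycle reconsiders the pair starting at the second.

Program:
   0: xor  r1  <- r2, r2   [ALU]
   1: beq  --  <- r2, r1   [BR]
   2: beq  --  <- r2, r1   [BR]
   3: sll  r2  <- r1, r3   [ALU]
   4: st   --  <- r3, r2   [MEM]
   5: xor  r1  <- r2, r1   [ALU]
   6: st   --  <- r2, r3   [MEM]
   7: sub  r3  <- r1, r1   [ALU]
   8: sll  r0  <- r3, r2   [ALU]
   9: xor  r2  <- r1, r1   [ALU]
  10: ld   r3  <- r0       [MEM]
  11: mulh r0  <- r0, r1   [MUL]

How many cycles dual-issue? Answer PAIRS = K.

0. xor @i0  | RAW r1
1. beq @i1  | no-port BR/BR
2. beq;sll @i2&i3  | pair
3. st;xor @i4&i5  | pair
4. st;sub @i6&i7  | pair
5. sll;xor @i8&i9  | pair
6. ld;mulh @i10&i11  | pair

PAIRS = 5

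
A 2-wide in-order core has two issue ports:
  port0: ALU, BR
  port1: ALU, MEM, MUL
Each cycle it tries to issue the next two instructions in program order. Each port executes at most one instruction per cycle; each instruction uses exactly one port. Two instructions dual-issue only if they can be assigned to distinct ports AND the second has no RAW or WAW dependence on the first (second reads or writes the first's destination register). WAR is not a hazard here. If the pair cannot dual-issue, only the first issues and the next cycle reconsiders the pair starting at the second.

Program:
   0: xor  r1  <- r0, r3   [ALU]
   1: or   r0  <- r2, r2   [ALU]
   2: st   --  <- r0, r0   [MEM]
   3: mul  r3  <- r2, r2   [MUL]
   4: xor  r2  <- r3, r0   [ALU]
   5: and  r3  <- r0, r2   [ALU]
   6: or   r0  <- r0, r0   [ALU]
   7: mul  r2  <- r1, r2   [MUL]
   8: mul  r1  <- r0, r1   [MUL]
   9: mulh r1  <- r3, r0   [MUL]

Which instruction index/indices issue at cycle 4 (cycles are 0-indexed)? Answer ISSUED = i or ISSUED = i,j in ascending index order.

ISSUED = 5,6

  cy0 -> i0,i1 (xor;or) 2-wide
  cy1 -> i2 (st) no-port MEM/MUL
  cy2 -> i3 (mul) RAW r3
  cy3 -> i4 (xor) RAW r2
  cy4 -> i5,i6 (and;or) 2-wide
  cy5 -> i7 (mul) no-port MUL/MUL
  cy6 -> i8 (mul) no-port MUL/MUL
  cy7 -> i9 (mulh) tail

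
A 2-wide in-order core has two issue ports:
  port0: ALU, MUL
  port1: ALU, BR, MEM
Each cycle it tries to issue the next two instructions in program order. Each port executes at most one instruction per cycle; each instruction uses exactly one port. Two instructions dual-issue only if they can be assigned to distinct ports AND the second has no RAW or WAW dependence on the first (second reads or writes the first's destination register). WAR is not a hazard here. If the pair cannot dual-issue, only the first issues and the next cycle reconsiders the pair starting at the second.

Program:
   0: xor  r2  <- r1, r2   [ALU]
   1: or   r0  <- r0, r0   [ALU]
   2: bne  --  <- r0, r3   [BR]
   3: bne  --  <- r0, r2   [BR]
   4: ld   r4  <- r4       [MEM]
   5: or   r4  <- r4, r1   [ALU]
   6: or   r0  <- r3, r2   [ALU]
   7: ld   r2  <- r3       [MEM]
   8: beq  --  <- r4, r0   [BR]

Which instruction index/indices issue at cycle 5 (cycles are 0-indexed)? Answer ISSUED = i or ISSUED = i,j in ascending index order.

ISSUED = 7

  cy0 -> i0+i1 (xor.ALU;or.ALU) 2-wide
  cy1 -> i2 (bne.BR) no-port BR/BR
  cy2 -> i3 (bne.BR) no-port BR/MEM
  cy3 -> i4 (ld.MEM) RAW+WAW r4
  cy4 -> i5+i6 (or.ALU;or.ALU) 2-wide
  cy5 -> i7 (ld.MEM) no-port MEM/BR
  cy6 -> i8 (beq.BR) tail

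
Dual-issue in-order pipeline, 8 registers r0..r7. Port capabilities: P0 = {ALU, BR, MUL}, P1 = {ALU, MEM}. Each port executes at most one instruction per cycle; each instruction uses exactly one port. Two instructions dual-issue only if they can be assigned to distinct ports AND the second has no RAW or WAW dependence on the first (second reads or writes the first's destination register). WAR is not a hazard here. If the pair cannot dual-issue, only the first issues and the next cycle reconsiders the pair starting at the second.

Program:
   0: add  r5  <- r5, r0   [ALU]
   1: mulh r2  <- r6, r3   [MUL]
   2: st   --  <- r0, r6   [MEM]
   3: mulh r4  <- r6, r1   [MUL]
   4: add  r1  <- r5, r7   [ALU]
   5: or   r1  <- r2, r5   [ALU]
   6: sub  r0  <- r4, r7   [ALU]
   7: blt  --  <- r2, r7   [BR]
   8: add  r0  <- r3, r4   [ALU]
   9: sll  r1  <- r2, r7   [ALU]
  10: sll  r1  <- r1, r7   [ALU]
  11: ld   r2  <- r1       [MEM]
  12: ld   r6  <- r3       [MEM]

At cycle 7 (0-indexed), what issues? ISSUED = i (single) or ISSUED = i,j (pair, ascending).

ISSUED = 11

c0: i0&i1 add.ALU+mulh.MUL  pair
c1: i2&i3 st.MEM+mulh.MUL  pair
c2: i4 add.ALU  WAW r1
c3: i5&i6 or.ALU+sub.ALU  pair
c4: i7&i8 blt.BR+add.ALU  pair
c5: i9 sll.ALU  RAW+WAW r1
c6: i10 sll.ALU  RAW r1
c7: i11 ld.MEM  no-port MEM/MEM
c8: i12 ld.MEM  tail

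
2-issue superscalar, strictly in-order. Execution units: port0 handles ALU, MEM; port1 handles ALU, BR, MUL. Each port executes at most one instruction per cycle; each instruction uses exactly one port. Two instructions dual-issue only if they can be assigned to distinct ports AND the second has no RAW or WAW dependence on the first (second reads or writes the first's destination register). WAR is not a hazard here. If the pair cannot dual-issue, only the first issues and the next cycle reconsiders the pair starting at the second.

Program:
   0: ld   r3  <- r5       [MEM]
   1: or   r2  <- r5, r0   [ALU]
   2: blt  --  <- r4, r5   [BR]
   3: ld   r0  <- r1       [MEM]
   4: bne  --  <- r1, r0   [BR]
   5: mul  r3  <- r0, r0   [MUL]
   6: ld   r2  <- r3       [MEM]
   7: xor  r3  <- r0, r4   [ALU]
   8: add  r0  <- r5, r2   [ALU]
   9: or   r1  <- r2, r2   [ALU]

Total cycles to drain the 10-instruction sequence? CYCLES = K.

CYCLES = 6

#0 head=0: ld.MEM+or.ALU i0/i1 dual
#1 head=2: blt.BR+ld.MEM i2/i3 dual
#2 head=4: bne.BR i4 no-port BR/MUL
#3 head=5: mul.MUL i5 RAW r3
#4 head=6: ld.MEM+xor.ALU i6/i7 dual
#5 head=8: add.ALU+or.ALU i8/i9 dual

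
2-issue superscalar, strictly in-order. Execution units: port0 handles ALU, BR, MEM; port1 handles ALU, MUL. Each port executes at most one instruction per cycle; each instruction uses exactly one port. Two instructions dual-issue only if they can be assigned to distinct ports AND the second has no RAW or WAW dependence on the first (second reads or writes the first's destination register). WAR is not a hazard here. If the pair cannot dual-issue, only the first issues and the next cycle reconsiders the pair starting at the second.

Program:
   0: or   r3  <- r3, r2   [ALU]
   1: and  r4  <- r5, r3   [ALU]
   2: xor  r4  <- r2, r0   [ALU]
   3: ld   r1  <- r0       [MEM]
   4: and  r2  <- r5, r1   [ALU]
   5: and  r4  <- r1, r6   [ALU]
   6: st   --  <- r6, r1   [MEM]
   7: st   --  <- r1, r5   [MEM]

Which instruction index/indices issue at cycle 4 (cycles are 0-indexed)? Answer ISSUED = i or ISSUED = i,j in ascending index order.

t=0 i0:or.ALU ; RAW r3
t=1 i1:and.ALU ; WAW r4
t=2 i2&i3:xor.ALU/ld.MEM ; dual
t=3 i4&i5:and.ALU/and.ALU ; dual
t=4 i6:st.MEM ; no-port MEM/MEM
t=5 i7:st.MEM ; tail

ISSUED = 6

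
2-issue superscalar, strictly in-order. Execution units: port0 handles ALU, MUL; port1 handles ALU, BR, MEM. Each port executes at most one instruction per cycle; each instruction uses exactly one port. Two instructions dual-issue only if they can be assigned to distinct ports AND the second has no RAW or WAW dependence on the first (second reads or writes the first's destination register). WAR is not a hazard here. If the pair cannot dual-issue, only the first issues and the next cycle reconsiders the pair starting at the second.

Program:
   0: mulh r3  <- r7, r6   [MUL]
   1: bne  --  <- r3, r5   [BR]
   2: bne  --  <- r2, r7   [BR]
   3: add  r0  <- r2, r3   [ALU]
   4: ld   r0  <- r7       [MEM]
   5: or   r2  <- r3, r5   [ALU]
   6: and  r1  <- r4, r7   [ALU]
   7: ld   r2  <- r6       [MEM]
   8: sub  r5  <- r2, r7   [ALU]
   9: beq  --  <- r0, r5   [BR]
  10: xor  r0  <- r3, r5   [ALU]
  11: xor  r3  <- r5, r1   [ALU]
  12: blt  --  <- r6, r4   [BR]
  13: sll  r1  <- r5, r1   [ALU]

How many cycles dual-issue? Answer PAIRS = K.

PAIRS = 5

t=0 i0:mulh ; RAW r3
t=1 i1:bne ; no-port BR/BR
t=2 i2/i3:bne/add ; dual
t=3 i4/i5:ld/or ; dual
t=4 i6/i7:and/ld ; dual
t=5 i8:sub ; RAW r5
t=6 i9/i10:beq/xor ; dual
t=7 i11/i12:xor/blt ; dual
t=8 i13:sll ; tail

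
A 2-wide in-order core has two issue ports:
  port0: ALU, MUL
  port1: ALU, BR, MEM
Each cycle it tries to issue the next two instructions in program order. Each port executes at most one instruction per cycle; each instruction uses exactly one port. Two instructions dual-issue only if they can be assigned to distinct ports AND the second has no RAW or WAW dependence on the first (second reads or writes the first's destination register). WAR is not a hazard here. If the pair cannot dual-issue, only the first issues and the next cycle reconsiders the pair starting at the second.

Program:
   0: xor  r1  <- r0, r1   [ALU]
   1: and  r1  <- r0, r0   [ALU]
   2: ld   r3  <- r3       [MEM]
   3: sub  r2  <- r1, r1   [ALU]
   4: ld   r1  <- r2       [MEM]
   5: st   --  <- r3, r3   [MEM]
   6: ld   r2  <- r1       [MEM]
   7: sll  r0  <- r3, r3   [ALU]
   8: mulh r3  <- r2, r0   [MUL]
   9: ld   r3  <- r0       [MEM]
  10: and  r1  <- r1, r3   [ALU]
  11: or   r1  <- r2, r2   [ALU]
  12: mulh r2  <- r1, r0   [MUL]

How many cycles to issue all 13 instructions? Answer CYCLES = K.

[0] i0  xor.ALU  -- WAW r1
[1] i1+i2  and.ALU ld.MEM  -- 2-wide
[2] i3  sub.ALU  -- RAW r2
[3] i4  ld.MEM  -- no-port MEM/MEM
[4] i5  st.MEM  -- no-port MEM/MEM
[5] i6+i7  ld.MEM sll.ALU  -- 2-wide
[6] i8  mulh.MUL  -- WAW r3
[7] i9  ld.MEM  -- RAW r3
[8] i10  and.ALU  -- WAW r1
[9] i11  or.ALU  -- RAW r1
[10] i12  mulh.MUL  -- tail

CYCLES = 11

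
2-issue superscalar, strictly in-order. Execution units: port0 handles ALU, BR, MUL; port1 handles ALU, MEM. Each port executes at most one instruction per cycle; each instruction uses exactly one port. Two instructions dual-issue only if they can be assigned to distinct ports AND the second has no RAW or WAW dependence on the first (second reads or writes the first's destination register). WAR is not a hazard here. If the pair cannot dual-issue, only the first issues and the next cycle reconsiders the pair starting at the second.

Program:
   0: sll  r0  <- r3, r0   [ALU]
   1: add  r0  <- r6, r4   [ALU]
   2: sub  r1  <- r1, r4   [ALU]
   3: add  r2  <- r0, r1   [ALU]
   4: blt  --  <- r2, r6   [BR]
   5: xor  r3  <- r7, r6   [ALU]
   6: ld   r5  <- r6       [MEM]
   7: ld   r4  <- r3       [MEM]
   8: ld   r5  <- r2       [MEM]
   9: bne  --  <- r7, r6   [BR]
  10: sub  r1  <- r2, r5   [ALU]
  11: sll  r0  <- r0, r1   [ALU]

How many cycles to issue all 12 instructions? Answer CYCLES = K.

t=0 i0:sll ; WAW r0
t=1 i1+i2:add/sub ; dual
t=2 i3:add ; RAW r2
t=3 i4+i5:blt/xor ; dual
t=4 i6:ld ; no-port MEM/MEM
t=5 i7:ld ; no-port MEM/MEM
t=6 i8+i9:ld/bne ; dual
t=7 i10:sub ; RAW r1
t=8 i11:sll ; tail

CYCLES = 9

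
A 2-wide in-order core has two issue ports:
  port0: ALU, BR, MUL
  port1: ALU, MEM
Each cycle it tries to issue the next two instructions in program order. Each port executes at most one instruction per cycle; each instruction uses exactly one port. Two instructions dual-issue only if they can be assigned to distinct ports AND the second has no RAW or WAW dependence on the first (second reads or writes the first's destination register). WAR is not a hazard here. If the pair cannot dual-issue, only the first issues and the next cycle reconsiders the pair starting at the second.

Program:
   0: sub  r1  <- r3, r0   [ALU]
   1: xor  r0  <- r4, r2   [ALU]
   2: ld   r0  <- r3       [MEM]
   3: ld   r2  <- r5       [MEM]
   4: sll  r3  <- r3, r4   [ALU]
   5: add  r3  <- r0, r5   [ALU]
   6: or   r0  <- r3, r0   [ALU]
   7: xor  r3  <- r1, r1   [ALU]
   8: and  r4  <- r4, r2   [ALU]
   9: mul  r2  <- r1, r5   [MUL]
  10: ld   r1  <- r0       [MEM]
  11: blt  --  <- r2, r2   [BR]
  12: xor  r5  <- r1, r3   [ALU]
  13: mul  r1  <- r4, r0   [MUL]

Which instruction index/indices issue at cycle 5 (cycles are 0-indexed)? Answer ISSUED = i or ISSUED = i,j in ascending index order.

ISSUED = 8,9

0. sub+xor @i0/i1  | dual
1. ld @i2  | no-port MEM/MEM
2. ld+sll @i3/i4  | dual
3. add @i5  | RAW r3
4. or+xor @i6/i7  | dual
5. and+mul @i8/i9  | dual
6. ld+blt @i10/i11  | dual
7. xor+mul @i12/i13  | dual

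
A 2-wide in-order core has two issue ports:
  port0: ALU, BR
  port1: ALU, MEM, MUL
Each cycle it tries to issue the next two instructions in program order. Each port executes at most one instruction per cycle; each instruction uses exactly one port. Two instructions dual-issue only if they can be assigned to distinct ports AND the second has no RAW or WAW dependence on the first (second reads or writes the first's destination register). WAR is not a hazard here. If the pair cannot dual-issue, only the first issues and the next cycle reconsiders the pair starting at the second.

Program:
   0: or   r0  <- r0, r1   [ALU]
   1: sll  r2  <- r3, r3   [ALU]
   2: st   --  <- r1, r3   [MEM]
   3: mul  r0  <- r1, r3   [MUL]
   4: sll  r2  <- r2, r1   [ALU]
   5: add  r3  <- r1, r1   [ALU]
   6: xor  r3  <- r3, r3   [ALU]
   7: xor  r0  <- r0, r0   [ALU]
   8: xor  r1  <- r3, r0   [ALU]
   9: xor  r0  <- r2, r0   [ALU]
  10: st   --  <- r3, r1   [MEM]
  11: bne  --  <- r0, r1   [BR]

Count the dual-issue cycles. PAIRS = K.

PAIRS = 5

0. or/sll @i0/i1  | pair
1. st @i2  | no-port MEM/MUL
2. mul/sll @i3/i4  | pair
3. add @i5  | RAW+WAW r3
4. xor/xor @i6/i7  | pair
5. xor/xor @i8/i9  | pair
6. st/bne @i10/i11  | pair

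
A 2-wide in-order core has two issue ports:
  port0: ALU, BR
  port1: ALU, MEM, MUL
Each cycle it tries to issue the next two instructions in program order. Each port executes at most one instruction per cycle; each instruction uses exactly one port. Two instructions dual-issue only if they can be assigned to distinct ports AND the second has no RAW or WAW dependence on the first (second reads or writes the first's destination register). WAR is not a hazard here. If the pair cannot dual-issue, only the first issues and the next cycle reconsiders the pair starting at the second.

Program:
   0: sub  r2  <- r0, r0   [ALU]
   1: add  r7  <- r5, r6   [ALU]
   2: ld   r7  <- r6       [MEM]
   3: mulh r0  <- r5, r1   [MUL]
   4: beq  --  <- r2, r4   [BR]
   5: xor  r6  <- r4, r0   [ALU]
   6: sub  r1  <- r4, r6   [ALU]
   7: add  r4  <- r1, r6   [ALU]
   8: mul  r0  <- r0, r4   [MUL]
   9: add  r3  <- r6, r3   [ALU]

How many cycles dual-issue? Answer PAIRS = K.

0. sub add @i0&i1  | dual
1. ld @i2  | no-port MEM/MUL
2. mulh beq @i3&i4  | dual
3. xor @i5  | RAW r6
4. sub @i6  | RAW r1
5. add @i7  | RAW r4
6. mul add @i8&i9  | dual

PAIRS = 3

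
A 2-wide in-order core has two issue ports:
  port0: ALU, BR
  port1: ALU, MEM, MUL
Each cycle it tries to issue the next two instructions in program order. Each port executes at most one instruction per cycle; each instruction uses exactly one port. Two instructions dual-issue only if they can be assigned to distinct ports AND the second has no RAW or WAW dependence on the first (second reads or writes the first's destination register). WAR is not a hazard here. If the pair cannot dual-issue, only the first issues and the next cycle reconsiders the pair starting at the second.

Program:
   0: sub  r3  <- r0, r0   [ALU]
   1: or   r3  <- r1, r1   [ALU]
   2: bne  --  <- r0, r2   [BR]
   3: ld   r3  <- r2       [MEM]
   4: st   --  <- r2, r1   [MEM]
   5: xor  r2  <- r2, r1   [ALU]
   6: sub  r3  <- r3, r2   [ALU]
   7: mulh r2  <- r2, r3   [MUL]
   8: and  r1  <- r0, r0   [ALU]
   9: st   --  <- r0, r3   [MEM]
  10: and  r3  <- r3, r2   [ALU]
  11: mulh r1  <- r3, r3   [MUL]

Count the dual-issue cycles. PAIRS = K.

PAIRS = 4

  cy0 -> i0 (sub.ALU) WAW r3
  cy1 -> i1&i2 (or.ALU bne.BR) pair
  cy2 -> i3 (ld.MEM) no-port MEM/MEM
  cy3 -> i4&i5 (st.MEM xor.ALU) pair
  cy4 -> i6 (sub.ALU) RAW r3
  cy5 -> i7&i8 (mulh.MUL and.ALU) pair
  cy6 -> i9&i10 (st.MEM and.ALU) pair
  cy7 -> i11 (mulh.MUL) tail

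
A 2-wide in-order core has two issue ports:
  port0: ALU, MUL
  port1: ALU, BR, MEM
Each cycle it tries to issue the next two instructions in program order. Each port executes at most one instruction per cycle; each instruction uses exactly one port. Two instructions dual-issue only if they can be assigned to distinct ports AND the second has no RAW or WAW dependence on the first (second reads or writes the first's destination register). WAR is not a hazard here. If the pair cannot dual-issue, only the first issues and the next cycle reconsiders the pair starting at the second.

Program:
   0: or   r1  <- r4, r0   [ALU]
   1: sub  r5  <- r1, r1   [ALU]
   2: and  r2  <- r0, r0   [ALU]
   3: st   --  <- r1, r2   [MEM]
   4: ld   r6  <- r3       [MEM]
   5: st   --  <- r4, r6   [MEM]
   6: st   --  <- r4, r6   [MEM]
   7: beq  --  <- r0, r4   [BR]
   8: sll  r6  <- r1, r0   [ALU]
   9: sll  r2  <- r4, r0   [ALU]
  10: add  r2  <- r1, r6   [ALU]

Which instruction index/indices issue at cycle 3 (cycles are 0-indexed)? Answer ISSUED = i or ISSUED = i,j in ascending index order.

ISSUED = 4

#0 head=0: or.ALU i0 RAW r1
#1 head=1: sub.ALU+and.ALU i1&i2 pair
#2 head=3: st.MEM i3 no-port MEM/MEM
#3 head=4: ld.MEM i4 no-port MEM/MEM
#4 head=5: st.MEM i5 no-port MEM/MEM
#5 head=6: st.MEM i6 no-port MEM/BR
#6 head=7: beq.BR+sll.ALU i7&i8 pair
#7 head=9: sll.ALU i9 WAW r2
#8 head=10: add.ALU i10 tail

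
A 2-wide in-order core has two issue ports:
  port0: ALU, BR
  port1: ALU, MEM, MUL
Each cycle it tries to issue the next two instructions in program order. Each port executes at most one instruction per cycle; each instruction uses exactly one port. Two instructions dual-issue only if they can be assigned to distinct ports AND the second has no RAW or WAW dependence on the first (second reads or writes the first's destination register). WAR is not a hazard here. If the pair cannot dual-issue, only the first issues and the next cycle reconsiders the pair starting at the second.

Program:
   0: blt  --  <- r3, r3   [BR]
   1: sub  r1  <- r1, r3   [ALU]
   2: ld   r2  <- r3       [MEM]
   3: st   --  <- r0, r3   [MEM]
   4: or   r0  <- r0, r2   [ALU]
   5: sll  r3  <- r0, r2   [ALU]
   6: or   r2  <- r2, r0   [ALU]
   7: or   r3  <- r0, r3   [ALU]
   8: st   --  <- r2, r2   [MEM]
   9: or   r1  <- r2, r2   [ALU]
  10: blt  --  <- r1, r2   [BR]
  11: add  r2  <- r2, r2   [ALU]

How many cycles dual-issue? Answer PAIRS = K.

t=0 i0/i1:blt sub ; 2-wide
t=1 i2:ld ; no-port MEM/MEM
t=2 i3/i4:st or ; 2-wide
t=3 i5/i6:sll or ; 2-wide
t=4 i7/i8:or st ; 2-wide
t=5 i9:or ; RAW r1
t=6 i10/i11:blt add ; 2-wide

PAIRS = 5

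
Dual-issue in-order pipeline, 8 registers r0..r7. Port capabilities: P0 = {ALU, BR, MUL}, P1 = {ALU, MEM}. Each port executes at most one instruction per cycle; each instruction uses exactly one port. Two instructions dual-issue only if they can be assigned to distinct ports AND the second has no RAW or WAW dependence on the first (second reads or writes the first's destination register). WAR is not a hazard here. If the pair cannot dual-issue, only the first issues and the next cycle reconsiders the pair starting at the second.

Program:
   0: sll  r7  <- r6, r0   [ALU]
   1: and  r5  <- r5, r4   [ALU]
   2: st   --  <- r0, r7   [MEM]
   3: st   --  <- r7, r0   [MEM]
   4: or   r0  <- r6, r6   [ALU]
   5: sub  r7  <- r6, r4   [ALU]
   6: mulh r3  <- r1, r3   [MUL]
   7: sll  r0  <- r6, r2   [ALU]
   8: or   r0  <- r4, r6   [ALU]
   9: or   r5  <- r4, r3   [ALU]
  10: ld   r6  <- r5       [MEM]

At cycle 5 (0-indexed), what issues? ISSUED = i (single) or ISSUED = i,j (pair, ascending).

ISSUED = 8,9

#0 head=0: sll.ALU+and.ALU i0/i1 2-wide
#1 head=2: st.MEM i2 no-port MEM/MEM
#2 head=3: st.MEM+or.ALU i3/i4 2-wide
#3 head=5: sub.ALU+mulh.MUL i5/i6 2-wide
#4 head=7: sll.ALU i7 WAW r0
#5 head=8: or.ALU+or.ALU i8/i9 2-wide
#6 head=10: ld.MEM i10 tail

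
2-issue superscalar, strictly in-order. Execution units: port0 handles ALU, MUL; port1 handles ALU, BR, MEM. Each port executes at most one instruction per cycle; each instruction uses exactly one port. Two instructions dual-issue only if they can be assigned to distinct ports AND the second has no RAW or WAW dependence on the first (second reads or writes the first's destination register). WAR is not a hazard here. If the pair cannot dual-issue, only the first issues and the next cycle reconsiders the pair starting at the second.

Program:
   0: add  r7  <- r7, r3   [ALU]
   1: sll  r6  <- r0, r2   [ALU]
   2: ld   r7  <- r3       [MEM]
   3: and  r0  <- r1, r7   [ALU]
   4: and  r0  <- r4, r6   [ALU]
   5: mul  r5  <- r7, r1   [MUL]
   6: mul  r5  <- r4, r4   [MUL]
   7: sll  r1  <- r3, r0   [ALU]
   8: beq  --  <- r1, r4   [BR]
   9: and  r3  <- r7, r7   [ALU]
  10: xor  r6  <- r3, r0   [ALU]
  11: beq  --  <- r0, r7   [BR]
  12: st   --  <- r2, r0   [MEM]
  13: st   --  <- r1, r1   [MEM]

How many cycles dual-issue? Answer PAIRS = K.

PAIRS = 5

t=0 i0+i1:add.ALU sll.ALU ; dual
t=1 i2:ld.MEM ; RAW r7
t=2 i3:and.ALU ; WAW r0
t=3 i4+i5:and.ALU mul.MUL ; dual
t=4 i6+i7:mul.MUL sll.ALU ; dual
t=5 i8+i9:beq.BR and.ALU ; dual
t=6 i10+i11:xor.ALU beq.BR ; dual
t=7 i12:st.MEM ; no-port MEM/MEM
t=8 i13:st.MEM ; tail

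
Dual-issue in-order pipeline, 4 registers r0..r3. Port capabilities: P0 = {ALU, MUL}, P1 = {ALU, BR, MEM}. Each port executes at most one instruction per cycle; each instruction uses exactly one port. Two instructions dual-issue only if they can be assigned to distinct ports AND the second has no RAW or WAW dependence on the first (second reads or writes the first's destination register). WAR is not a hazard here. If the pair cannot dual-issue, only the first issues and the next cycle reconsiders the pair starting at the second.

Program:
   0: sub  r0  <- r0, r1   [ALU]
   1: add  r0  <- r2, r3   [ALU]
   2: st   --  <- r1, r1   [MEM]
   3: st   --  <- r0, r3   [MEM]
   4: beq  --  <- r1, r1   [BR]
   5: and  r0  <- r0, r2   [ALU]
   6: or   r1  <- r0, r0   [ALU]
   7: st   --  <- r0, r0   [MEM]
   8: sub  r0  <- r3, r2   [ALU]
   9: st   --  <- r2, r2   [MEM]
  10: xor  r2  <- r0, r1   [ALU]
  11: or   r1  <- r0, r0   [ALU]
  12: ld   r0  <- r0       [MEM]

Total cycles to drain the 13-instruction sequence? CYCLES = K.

CYCLES = 8

0. sub.ALU @i0  | WAW r0
1. add.ALU+st.MEM @i1+i2  | dual
2. st.MEM @i3  | no-port MEM/BR
3. beq.BR+and.ALU @i4+i5  | dual
4. or.ALU+st.MEM @i6+i7  | dual
5. sub.ALU+st.MEM @i8+i9  | dual
6. xor.ALU+or.ALU @i10+i11  | dual
7. ld.MEM @i12  | tail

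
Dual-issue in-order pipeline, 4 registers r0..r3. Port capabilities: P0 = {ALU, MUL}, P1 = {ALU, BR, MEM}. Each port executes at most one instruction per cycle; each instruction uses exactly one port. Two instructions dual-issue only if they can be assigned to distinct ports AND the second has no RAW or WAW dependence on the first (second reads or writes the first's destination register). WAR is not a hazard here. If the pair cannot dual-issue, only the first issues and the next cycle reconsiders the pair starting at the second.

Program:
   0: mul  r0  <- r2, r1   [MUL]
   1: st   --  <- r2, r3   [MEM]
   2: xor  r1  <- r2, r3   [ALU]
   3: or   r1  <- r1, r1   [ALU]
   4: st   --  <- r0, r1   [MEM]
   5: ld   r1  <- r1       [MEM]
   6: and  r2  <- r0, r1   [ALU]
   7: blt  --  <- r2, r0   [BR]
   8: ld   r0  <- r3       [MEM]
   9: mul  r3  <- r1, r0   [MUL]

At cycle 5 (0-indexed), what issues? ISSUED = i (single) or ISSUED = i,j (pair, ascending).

ISSUED = 6

t=0 i0&i1:mul/st ; 2-wide
t=1 i2:xor ; RAW+WAW r1
t=2 i3:or ; RAW r1
t=3 i4:st ; no-port MEM/MEM
t=4 i5:ld ; RAW r1
t=5 i6:and ; RAW r2
t=6 i7:blt ; no-port BR/MEM
t=7 i8:ld ; RAW r0
t=8 i9:mul ; tail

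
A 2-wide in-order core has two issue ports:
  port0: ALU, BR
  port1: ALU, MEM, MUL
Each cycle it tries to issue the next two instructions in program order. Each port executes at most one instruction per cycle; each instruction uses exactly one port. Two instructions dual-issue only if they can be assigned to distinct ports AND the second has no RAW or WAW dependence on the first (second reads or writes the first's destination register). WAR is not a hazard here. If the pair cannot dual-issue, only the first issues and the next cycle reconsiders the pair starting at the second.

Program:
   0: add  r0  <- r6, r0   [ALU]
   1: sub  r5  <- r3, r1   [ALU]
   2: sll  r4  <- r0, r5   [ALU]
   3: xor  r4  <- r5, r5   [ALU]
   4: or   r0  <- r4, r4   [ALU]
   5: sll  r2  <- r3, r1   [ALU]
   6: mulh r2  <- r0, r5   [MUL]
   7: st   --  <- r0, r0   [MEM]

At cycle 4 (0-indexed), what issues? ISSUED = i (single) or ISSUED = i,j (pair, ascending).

[0] i0/i1  add.ALU/sub.ALU  -- pair
[1] i2  sll.ALU  -- WAW r4
[2] i3  xor.ALU  -- RAW r4
[3] i4/i5  or.ALU/sll.ALU  -- pair
[4] i6  mulh.MUL  -- no-port MUL/MEM
[5] i7  st.MEM  -- tail

ISSUED = 6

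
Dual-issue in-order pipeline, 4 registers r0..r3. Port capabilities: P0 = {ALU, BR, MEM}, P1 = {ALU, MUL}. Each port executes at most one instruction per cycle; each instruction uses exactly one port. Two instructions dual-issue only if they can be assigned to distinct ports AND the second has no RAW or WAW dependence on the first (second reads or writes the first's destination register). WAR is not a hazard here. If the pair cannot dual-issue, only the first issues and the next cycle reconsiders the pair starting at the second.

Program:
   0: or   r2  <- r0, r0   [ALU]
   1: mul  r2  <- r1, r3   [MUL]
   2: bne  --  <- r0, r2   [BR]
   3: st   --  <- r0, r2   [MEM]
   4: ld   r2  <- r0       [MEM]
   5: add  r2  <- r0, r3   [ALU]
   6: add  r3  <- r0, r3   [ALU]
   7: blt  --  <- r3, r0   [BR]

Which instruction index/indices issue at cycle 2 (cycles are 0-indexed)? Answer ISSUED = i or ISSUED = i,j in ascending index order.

ISSUED = 2

t=0 i0:or ; WAW r2
t=1 i1:mul ; RAW r2
t=2 i2:bne ; no-port BR/MEM
t=3 i3:st ; no-port MEM/MEM
t=4 i4:ld ; WAW r2
t=5 i5+i6:add+add ; 2-wide
t=6 i7:blt ; tail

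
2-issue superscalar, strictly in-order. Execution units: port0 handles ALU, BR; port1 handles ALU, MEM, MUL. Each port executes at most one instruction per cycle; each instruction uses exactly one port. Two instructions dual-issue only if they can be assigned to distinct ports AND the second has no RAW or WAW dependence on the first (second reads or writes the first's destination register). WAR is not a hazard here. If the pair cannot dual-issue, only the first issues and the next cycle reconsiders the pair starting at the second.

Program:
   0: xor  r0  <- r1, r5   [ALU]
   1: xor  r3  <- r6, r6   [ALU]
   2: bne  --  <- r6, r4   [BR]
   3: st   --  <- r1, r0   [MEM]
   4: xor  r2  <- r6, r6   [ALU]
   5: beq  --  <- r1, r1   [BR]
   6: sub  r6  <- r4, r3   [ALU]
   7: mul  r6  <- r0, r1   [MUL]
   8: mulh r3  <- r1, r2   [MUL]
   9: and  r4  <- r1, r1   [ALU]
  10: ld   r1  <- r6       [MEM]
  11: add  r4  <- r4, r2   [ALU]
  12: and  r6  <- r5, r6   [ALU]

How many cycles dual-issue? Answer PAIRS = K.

  cy0 -> i0/i1 (xor/xor) pair
  cy1 -> i2/i3 (bne/st) pair
  cy2 -> i4/i5 (xor/beq) pair
  cy3 -> i6 (sub) WAW r6
  cy4 -> i7 (mul) no-port MUL/MUL
  cy5 -> i8/i9 (mulh/and) pair
  cy6 -> i10/i11 (ld/add) pair
  cy7 -> i12 (and) tail

PAIRS = 5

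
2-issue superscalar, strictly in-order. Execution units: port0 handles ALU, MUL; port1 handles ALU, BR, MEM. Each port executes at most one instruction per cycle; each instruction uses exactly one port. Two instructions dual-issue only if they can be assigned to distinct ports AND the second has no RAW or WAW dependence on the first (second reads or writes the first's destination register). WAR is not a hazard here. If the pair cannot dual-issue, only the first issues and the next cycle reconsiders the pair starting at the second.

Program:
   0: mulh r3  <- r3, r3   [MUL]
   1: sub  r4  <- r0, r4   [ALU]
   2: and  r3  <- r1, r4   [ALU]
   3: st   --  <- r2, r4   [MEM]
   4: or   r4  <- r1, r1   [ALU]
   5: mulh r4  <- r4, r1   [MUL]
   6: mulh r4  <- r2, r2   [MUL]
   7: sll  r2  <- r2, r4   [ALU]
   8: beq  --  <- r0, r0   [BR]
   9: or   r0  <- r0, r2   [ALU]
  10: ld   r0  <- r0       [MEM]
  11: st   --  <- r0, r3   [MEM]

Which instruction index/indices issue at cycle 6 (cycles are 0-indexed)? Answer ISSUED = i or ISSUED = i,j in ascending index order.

ISSUED = 9

t=0 i0+i1:mulh sub ; dual
t=1 i2+i3:and st ; dual
t=2 i4:or ; RAW+WAW r4
t=3 i5:mulh ; no-port MUL/MUL
t=4 i6:mulh ; RAW r4
t=5 i7+i8:sll beq ; dual
t=6 i9:or ; RAW+WAW r0
t=7 i10:ld ; no-port MEM/MEM
t=8 i11:st ; tail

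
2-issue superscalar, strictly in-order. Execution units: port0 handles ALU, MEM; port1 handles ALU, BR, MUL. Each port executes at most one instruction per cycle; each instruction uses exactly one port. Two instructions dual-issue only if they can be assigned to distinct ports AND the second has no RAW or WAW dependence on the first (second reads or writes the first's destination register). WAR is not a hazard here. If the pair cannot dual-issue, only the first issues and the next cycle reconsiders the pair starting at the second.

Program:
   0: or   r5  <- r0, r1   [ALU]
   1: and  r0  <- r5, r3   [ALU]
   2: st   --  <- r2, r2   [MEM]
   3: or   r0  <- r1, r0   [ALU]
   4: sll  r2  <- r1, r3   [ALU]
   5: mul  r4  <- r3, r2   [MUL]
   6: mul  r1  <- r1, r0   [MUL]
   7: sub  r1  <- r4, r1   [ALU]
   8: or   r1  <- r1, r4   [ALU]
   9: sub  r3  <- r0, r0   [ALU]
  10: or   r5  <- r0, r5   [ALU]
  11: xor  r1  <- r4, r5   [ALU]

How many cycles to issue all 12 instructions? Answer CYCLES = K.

t=0 i0:or.ALU ; RAW r5
t=1 i1,i2:and.ALU;st.MEM ; 2-wide
t=2 i3,i4:or.ALU;sll.ALU ; 2-wide
t=3 i5:mul.MUL ; no-port MUL/MUL
t=4 i6:mul.MUL ; RAW+WAW r1
t=5 i7:sub.ALU ; RAW+WAW r1
t=6 i8,i9:or.ALU;sub.ALU ; 2-wide
t=7 i10:or.ALU ; RAW r5
t=8 i11:xor.ALU ; tail

CYCLES = 9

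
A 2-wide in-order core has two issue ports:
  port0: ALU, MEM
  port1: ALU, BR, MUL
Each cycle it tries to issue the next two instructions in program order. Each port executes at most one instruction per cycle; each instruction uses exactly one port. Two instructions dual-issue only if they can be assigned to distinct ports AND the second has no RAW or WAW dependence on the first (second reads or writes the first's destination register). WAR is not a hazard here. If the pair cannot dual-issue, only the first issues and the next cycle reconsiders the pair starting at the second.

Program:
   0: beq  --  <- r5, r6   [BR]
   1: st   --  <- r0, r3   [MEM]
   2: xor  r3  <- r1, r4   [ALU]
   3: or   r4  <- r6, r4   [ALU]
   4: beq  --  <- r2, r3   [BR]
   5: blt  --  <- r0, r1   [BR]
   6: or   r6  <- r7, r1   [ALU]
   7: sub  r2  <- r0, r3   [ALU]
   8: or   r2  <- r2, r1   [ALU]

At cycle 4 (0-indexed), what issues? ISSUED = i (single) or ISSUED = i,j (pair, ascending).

ISSUED = 7

c0: i0/i1 beq;st  2-wide
c1: i2/i3 xor;or  2-wide
c2: i4 beq  no-port BR/BR
c3: i5/i6 blt;or  2-wide
c4: i7 sub  RAW+WAW r2
c5: i8 or  tail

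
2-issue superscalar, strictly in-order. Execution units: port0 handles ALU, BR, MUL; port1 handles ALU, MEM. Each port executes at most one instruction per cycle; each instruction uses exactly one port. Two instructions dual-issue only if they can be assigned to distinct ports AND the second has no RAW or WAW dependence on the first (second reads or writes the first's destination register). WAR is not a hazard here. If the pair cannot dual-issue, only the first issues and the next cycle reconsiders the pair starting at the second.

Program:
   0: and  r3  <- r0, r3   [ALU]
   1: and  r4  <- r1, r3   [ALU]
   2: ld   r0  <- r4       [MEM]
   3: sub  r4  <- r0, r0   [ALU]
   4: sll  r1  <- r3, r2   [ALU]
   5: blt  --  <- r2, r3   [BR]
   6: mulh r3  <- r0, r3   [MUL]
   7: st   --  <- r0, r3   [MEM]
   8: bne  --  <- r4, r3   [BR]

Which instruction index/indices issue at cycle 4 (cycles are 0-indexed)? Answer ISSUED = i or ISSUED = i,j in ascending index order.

c0: i0 and  RAW r3
c1: i1 and  RAW r4
c2: i2 ld  RAW r0
c3: i3/i4 sub sll  dual
c4: i5 blt  no-port BR/MUL
c5: i6 mulh  RAW r3
c6: i7/i8 st bne  dual

ISSUED = 5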